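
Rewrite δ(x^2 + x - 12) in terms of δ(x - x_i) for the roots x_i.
\frac{\delta(x - 3) + \delta(x + 4)}{7}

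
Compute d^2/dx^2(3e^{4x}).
48 e^{4 x}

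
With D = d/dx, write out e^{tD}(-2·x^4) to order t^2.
2 x^{2} \left(- 6 t^{2} - 4 t x - x^{2}\right)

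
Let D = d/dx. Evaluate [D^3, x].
3D^{2}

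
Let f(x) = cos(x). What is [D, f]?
- \sin{\left(x \right)}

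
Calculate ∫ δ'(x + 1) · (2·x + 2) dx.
-2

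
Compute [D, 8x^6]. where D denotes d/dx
48 x^{5}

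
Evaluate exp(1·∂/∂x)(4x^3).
4 x^{3} + 12 x^{2} + 12 x + 4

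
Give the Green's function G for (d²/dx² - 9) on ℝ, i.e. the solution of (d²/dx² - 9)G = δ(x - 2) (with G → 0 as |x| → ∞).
-\frac{e^{-3|x - 2|}}{6}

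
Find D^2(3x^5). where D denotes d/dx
60 x^{3}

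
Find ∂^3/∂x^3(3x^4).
72 x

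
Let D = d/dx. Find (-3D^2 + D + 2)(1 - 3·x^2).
- 6 x^{2} - 6 x + 20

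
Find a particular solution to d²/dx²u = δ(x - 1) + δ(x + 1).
\frac{|x - 1|}{2} + \frac{|x + 1|}{2}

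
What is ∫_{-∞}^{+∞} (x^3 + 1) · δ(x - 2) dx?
9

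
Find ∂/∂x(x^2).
2 x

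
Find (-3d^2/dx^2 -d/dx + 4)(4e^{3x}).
- 104 e^{3 x}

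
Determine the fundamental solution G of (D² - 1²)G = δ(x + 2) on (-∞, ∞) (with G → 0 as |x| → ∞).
-\frac{e^{-|x + 2|}}{2}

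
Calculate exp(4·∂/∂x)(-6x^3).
- 6 x^{3} - 72 x^{2} - 288 x - 384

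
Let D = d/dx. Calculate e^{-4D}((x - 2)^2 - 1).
x^{2} - 12 x + 35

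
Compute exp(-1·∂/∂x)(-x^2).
- x^{2} + 2 x - 1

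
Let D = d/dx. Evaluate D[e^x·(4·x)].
4 \left(x + 1\right) e^{x}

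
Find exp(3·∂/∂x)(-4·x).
- 4 x - 12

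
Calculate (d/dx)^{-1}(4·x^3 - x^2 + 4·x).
x^{4} - \frac{x^{3}}{3} + 2 x^{2}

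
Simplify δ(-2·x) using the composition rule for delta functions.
\frac{\delta(x)}{2}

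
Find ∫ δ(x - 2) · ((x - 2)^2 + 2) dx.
2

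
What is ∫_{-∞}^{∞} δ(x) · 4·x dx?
0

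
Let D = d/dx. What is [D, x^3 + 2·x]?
3 x^{2} + 2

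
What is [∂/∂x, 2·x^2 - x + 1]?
4 x - 1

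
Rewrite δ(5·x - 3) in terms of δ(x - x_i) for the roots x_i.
\frac{\delta(x - 3/5)}{5}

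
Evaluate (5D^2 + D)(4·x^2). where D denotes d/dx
8 x + 40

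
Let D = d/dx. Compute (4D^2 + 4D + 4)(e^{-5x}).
84 e^{- 5 x}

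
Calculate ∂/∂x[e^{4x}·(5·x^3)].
x^{2} \left(20 x + 15\right) e^{4 x}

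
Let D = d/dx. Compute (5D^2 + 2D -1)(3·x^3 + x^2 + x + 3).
- 3 x^{3} + 17 x^{2} + 93 x + 9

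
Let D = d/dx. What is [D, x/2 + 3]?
\frac{1}{2}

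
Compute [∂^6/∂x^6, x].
6\frac{d^{5}}{dx^{5}}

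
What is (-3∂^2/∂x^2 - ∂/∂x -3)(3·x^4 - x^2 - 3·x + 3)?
x \left(- 9 x^{3} - 12 x^{2} - 105 x + 11\right)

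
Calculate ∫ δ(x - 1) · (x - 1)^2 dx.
0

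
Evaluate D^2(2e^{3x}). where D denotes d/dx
18 e^{3 x}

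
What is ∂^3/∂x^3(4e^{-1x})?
- 4 e^{- x}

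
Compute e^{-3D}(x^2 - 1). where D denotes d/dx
x^{2} - 6 x + 8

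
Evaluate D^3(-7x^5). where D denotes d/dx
- 420 x^{2}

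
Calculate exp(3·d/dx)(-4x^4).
- 4 x^{4} - 48 x^{3} - 216 x^{2} - 432 x - 324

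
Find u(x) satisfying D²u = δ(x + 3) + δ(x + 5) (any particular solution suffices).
\frac{|x + 3|}{2} + \frac{|x + 5|}{2}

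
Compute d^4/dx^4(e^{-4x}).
256 e^{- 4 x}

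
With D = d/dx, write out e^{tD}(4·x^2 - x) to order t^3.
4 t^{2} + t \left(8 x - 1\right) + 4 x^{2} - x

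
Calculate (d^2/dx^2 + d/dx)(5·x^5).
25 x^{3} \left(x + 4\right)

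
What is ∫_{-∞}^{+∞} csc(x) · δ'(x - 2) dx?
\cot{\left(2 \right)} \csc{\left(2 \right)}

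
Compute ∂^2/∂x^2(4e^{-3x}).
36 e^{- 3 x}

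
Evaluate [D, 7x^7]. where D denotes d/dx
49 x^{6}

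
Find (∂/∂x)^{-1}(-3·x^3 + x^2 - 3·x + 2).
- \frac{3 x^{4}}{4} + \frac{x^{3}}{3} - \frac{3 x^{2}}{2} + 2 x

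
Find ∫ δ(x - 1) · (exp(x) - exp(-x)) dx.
2 \sinh{\left(1 \right)}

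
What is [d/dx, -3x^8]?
- 24 x^{7}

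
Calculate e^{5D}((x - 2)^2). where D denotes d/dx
x^{2} + 6 x + 9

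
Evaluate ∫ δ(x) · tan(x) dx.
0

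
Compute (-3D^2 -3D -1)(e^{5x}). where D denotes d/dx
- 91 e^{5 x}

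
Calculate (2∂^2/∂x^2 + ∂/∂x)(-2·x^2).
- 4 x - 8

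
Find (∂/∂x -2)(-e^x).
e^{x}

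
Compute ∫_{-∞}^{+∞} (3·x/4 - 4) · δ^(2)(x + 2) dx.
0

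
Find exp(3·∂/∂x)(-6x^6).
- 6 x^{6} - 108 x^{5} - 810 x^{4} - 3240 x^{3} - 7290 x^{2} - 8748 x - 4374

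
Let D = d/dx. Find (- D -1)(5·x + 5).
- 5 x - 10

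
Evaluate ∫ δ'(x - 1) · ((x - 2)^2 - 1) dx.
2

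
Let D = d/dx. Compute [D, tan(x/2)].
\frac{1}{\cos{\left(x \right)} + 1}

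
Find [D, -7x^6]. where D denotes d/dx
- 42 x^{5}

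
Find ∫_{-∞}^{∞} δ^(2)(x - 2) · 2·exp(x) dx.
2 e^{2}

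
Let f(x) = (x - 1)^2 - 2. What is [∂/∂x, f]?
2 x - 2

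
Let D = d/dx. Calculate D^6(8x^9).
483840 x^{3}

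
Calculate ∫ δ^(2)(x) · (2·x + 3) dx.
0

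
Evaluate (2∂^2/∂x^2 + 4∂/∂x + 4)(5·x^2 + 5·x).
20 x^{2} + 60 x + 40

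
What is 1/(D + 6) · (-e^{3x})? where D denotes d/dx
- \frac{e^{3 x}}{9}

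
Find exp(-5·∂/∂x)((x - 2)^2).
x^{2} - 14 x + 49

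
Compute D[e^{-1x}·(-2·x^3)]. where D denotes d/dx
2 x^{2} \left(x - 3\right) e^{- x}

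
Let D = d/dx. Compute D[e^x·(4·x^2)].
4 x \left(x + 2\right) e^{x}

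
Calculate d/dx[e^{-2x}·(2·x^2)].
4 x \left(1 - x\right) e^{- 2 x}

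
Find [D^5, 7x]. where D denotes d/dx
35D^{4}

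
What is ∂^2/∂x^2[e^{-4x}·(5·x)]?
40 \left(2 x - 1\right) e^{- 4 x}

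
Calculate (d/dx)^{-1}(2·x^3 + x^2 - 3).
\frac{x^{4}}{2} + \frac{x^{3}}{3} - 3 x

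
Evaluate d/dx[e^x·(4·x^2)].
4 x \left(x + 2\right) e^{x}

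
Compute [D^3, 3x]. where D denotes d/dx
9D^{2}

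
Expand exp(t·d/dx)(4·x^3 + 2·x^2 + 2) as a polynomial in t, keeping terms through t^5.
4 t^{3} + 2 t^{2} \left(6 x + 1\right) + 4 t x \left(3 x + 1\right) + 4 x^{3} + 2 x^{2} + 2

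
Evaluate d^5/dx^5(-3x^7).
- 7560 x^{2}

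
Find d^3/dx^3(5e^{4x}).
320 e^{4 x}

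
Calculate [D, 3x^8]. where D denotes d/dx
24 x^{7}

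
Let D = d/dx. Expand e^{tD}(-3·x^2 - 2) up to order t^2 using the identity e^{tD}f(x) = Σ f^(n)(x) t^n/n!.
- 3 t^{2} - 6 t x - 3 x^{2} - 2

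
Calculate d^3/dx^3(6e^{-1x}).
- 6 e^{- x}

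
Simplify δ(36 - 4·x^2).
\frac{\delta(x - 3) + \delta(x + 3)}{24}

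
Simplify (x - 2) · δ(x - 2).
0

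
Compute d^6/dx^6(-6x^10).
- 907200 x^{4}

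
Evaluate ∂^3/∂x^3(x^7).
210 x^{4}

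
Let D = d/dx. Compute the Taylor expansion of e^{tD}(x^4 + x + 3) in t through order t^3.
4 t^{3} x + 6 t^{2} x^{2} + t \left(4 x^{3} + 1\right) + x^{4} + x + 3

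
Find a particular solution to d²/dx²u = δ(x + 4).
\frac{|x + 4|}{2}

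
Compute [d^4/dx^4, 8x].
32\frac{d^{3}}{dx^{3}}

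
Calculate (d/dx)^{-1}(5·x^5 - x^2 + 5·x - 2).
\frac{5 x^{6}}{6} - \frac{x^{3}}{3} + \frac{5 x^{2}}{2} - 2 x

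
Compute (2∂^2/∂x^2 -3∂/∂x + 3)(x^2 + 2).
3 x^{2} - 6 x + 10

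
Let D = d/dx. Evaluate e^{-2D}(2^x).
2^{x - 2}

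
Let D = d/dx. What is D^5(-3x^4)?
0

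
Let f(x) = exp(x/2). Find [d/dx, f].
\frac{e^{\frac{x}{2}}}{2}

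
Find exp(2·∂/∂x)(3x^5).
3 x^{5} + 30 x^{4} + 120 x^{3} + 240 x^{2} + 240 x + 96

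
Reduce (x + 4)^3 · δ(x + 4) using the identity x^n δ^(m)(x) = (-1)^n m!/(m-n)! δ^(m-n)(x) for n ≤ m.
0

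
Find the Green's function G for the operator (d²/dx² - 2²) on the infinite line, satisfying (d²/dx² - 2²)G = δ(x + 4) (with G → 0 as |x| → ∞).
-\frac{e^{-2|x + 4|}}{4}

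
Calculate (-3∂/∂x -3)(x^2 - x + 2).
- 3 x^{2} - 3 x - 3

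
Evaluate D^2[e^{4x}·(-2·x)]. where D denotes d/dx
\left(- 32 x - 16\right) e^{4 x}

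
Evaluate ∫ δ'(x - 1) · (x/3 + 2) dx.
- \frac{1}{3}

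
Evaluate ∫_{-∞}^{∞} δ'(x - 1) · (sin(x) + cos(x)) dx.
- \cos{\left(1 \right)} + \sin{\left(1 \right)}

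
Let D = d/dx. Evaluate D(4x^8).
32 x^{7}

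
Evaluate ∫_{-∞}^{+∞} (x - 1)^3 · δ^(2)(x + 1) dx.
-12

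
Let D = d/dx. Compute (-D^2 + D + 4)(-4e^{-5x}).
104 e^{- 5 x}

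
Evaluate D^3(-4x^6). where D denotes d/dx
- 480 x^{3}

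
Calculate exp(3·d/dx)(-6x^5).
- 6 x^{5} - 90 x^{4} - 540 x^{3} - 1620 x^{2} - 2430 x - 1458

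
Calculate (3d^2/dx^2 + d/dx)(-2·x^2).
- 4 x - 12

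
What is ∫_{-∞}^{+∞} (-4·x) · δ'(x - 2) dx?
4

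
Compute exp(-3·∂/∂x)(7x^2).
7 x^{2} - 42 x + 63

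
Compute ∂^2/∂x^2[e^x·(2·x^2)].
2 \left(x^{2} + 4 x + 2\right) e^{x}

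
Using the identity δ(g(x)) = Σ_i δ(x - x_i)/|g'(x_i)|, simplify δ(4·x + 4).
\frac{\delta(x + 1)}{4}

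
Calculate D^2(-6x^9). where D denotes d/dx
- 432 x^{7}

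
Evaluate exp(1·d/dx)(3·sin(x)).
3 \sin{\left(x + 1 \right)}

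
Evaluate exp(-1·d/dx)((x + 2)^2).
x^{2} + 2 x + 1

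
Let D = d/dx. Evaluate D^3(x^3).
6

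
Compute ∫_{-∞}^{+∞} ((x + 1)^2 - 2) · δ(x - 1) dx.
2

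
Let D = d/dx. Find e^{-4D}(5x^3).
5 x^{3} - 60 x^{2} + 240 x - 320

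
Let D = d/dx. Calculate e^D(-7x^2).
- 7 x^{2} - 14 x - 7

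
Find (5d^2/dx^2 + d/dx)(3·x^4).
12 x^{2} \left(x + 15\right)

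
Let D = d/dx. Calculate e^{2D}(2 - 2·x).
- 2 x - 2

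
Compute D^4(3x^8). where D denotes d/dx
5040 x^{4}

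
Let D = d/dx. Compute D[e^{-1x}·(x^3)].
x^{2} \left(3 - x\right) e^{- x}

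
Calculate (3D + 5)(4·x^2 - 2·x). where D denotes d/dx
20 x^{2} + 14 x - 6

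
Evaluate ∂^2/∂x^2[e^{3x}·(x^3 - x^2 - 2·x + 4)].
\left(9 x^{3} + 9 x^{2} - 24 x + 22\right) e^{3 x}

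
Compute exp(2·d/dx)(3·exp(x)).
3 e^{x + 2}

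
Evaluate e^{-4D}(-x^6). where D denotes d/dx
- x^{6} + 24 x^{5} - 240 x^{4} + 1280 x^{3} - 3840 x^{2} + 6144 x - 4096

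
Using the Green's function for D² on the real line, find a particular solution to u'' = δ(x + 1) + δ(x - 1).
\frac{|x + 1|}{2} + \frac{|x - 1|}{2}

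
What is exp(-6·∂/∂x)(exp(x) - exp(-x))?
- e^{6 - x} + e^{x - 6}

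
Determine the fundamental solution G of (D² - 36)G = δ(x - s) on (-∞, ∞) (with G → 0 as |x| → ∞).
-\frac{e^{-6|x-s|}}{12}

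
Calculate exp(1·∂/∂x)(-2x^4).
- 2 x^{4} - 8 x^{3} - 12 x^{2} - 8 x - 2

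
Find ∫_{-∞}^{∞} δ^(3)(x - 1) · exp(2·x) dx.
- 8 e^{2}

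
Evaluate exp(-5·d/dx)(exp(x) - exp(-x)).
- e^{5 - x} + e^{x - 5}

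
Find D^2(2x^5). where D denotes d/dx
40 x^{3}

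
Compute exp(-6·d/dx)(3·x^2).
3 x^{2} - 36 x + 108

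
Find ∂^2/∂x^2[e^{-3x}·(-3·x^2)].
3 \left(- 9 x^{2} + 12 x - 2\right) e^{- 3 x}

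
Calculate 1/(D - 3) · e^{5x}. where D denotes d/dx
\frac{e^{5 x}}{2}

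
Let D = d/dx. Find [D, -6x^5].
- 30 x^{4}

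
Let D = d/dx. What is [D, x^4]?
4 x^{3}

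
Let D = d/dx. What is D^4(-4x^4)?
-96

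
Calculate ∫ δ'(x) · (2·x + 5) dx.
-2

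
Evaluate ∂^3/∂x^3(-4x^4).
- 96 x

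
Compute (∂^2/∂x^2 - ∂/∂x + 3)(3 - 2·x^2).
- 6 x^{2} + 4 x + 5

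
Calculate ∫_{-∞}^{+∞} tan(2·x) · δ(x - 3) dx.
\tan{\left(6 \right)}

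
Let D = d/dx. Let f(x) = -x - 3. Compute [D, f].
-1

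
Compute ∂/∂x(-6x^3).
- 18 x^{2}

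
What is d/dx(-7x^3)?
- 21 x^{2}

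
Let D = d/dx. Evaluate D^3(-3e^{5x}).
- 375 e^{5 x}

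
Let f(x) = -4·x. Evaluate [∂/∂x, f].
-4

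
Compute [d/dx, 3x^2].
6 x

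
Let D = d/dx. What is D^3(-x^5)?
- 60 x^{2}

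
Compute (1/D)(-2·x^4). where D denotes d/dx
- \frac{2 x^{5}}{5}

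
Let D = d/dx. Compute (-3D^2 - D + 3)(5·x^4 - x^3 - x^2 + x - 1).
15 x^{4} - 23 x^{3} - 180 x^{2} + 23 x + 2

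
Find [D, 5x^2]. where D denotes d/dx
10 x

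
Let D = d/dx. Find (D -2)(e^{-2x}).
- 4 e^{- 2 x}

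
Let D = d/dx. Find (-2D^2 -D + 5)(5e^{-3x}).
- 50 e^{- 3 x}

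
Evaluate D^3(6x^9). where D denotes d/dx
3024 x^{6}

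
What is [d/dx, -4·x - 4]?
-4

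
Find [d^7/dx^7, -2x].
-14\frac{d^{6}}{dx^{6}}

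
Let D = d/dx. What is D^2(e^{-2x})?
4 e^{- 2 x}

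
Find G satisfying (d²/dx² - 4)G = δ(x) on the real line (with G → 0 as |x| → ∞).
-\frac{e^{-2|x|}}{4}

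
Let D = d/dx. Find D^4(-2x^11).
- 15840 x^{7}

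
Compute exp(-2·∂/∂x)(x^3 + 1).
x^{3} - 6 x^{2} + 12 x - 7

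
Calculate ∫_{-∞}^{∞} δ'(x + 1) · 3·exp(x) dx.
- \frac{3}{e}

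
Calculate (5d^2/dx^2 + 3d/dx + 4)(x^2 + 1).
4 x^{2} + 6 x + 14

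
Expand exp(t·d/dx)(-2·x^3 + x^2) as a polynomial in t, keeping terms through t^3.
- 2 t^{3} - t^{2} \left(6 x - 1\right) - 2 t x \left(3 x - 1\right) - 2 x^{3} + x^{2}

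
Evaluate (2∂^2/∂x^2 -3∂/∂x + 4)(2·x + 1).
8 x - 2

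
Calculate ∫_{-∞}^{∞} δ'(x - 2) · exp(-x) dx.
e^{-2}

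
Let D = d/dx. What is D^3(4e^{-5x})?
- 500 e^{- 5 x}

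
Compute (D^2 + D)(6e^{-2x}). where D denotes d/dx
12 e^{- 2 x}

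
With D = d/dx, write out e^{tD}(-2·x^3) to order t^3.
- 2 t^{3} - 6 t^{2} x - 6 t x^{2} - 2 x^{3}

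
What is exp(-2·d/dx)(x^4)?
x^{4} - 8 x^{3} + 24 x^{2} - 32 x + 16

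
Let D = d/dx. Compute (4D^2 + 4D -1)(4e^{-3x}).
92 e^{- 3 x}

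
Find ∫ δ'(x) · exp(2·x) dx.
-2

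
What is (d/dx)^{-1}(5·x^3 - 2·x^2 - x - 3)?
\frac{5 x^{4}}{4} - \frac{2 x^{3}}{3} - \frac{x^{2}}{2} - 3 x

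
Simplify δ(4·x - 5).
\frac{\delta(x - 5/4)}{4}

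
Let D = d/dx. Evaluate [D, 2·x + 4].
2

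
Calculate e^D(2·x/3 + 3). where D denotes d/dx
\frac{2 x}{3} + \frac{11}{3}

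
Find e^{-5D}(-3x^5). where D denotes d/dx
- 3 x^{5} + 75 x^{4} - 750 x^{3} + 3750 x^{2} - 9375 x + 9375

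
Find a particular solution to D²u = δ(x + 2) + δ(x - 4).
\frac{|x + 2|}{2} + \frac{|x - 4|}{2}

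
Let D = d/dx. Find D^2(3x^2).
6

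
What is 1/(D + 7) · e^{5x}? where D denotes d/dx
\frac{e^{5 x}}{12}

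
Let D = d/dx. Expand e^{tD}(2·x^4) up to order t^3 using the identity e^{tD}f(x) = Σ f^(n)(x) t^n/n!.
2 x \left(4 t^{3} + 6 t^{2} x + 4 t x^{2} + x^{3}\right)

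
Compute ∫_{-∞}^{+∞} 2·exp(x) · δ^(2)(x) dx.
2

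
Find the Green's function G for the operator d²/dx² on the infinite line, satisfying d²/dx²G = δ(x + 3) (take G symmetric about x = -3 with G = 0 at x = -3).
\frac{|x + 3|}{2}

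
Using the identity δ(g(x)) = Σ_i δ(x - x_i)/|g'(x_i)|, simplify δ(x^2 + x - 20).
\frac{\delta(x + 5) + \delta(x - 4)}{9}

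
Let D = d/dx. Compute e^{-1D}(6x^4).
6 x^{4} - 24 x^{3} + 36 x^{2} - 24 x + 6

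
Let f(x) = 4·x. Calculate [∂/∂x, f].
4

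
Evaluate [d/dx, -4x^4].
- 16 x^{3}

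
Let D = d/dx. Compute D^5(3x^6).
2160 x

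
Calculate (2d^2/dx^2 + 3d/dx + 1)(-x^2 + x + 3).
- x^{2} - 5 x + 2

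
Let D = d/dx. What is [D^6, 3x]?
18D^{5}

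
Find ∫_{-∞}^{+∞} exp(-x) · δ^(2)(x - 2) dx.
e^{-2}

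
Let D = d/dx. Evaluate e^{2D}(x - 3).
x - 1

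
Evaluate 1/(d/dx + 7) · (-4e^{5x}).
- \frac{e^{5 x}}{3}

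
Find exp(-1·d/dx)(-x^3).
- x^{3} + 3 x^{2} - 3 x + 1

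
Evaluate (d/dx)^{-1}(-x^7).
- \frac{x^{8}}{8}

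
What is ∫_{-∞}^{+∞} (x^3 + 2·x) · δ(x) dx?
0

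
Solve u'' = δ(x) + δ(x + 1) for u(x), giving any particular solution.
\frac{|x|}{2} + \frac{|x + 1|}{2}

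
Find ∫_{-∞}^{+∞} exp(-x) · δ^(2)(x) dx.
1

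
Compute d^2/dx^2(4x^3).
24 x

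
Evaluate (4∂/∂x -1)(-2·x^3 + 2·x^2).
2 x \left(x^{2} - 13 x + 8\right)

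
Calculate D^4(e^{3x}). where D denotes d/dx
81 e^{3 x}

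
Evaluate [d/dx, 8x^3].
24 x^{2}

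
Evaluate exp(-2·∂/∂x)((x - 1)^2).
x^{2} - 6 x + 9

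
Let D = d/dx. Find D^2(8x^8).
448 x^{6}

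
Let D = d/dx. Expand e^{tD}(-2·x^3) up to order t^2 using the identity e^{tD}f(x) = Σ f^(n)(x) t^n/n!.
2 x \left(- 3 t^{2} - 3 t x - x^{2}\right)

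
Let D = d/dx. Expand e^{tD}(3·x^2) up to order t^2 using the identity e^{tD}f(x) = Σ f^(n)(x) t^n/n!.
3 t^{2} + 6 t x + 3 x^{2}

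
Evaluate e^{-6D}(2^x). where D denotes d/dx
2^{x - 6}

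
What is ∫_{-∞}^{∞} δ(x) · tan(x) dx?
0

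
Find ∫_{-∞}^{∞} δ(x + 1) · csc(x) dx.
- \csc{\left(1 \right)}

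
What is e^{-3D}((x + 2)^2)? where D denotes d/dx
x^{2} - 2 x + 1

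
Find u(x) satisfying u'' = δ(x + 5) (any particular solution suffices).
\frac{|x + 5|}{2}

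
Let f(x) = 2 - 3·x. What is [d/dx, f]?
-3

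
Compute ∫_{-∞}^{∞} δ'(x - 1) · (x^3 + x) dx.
-4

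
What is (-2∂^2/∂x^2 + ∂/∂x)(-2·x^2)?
8 - 4 x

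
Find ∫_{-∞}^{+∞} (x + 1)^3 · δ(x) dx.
1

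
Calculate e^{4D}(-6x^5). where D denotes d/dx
- 6 x^{5} - 120 x^{4} - 960 x^{3} - 3840 x^{2} - 7680 x - 6144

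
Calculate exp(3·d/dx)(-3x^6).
- 3 x^{6} - 54 x^{5} - 405 x^{4} - 1620 x^{3} - 3645 x^{2} - 4374 x - 2187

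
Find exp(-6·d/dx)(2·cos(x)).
2 \cos{\left(x - 6 \right)}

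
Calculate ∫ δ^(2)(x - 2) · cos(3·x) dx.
- 9 \cos{\left(6 \right)}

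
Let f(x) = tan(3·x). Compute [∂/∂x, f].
\frac{3}{\cos^{2}{\left(3 x \right)}}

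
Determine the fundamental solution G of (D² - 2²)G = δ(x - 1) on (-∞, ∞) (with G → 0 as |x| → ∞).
-\frac{e^{-2|x - 1|}}{4}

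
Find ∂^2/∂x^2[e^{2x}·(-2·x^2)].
\left(- 8 x^{2} - 16 x - 4\right) e^{2 x}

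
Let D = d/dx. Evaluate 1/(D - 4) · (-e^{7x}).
- \frac{e^{7 x}}{3}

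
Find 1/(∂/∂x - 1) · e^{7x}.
\frac{e^{7 x}}{6}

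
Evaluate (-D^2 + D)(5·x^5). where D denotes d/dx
25 x^{3} \left(x - 4\right)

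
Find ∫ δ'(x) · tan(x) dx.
-1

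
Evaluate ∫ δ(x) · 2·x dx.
0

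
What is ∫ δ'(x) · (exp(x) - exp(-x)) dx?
-2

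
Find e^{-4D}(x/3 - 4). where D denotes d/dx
\frac{x}{3} - \frac{16}{3}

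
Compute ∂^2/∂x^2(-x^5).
- 20 x^{3}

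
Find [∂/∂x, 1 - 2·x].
-2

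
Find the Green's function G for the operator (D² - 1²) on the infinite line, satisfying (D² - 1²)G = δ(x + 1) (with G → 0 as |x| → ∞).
-\frac{e^{-|x + 1|}}{2}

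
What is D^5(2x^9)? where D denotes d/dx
30240 x^{4}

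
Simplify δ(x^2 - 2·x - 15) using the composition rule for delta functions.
\frac{\delta(x - 5) + \delta(x + 3)}{8}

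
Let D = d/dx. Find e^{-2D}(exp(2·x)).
e^{2 x - 4}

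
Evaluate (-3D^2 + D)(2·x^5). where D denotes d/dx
10 x^{3} \left(x - 12\right)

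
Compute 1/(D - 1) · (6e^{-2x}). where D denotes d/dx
- 2 e^{- 2 x}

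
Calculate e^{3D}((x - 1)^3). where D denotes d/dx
x^{3} + 6 x^{2} + 12 x + 8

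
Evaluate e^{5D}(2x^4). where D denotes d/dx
2 x^{4} + 40 x^{3} + 300 x^{2} + 1000 x + 1250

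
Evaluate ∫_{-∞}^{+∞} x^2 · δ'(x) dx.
0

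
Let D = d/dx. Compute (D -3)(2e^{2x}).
- 2 e^{2 x}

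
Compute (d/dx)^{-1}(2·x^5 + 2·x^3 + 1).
\frac{x^{6}}{3} + \frac{x^{4}}{2} + x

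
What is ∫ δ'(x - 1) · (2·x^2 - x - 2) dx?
-3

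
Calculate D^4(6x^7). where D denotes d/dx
5040 x^{3}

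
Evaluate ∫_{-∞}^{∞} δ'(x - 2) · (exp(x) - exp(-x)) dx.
- 2 \cosh{\left(2 \right)}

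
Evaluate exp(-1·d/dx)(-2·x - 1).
1 - 2 x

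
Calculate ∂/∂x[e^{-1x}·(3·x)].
3 \left(1 - x\right) e^{- x}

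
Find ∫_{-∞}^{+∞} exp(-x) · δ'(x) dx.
1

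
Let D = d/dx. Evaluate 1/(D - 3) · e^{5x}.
\frac{e^{5 x}}{2}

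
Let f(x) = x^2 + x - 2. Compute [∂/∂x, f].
2 x + 1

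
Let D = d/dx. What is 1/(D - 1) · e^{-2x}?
- \frac{e^{- 2 x}}{3}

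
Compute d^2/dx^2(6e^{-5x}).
150 e^{- 5 x}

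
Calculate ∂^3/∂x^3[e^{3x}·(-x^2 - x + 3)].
\left(- 27 x^{2} - 81 x + 36\right) e^{3 x}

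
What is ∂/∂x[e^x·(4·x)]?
4 \left(x + 1\right) e^{x}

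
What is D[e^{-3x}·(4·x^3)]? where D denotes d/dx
12 x^{2} \left(1 - x\right) e^{- 3 x}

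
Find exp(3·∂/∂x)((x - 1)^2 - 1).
x^{2} + 4 x + 3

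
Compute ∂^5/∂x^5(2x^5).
240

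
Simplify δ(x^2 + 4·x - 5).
\frac{\delta(x + 5) + \delta(x - 1)}{6}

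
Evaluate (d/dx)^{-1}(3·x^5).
\frac{x^{6}}{2}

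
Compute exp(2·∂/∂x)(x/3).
\frac{x}{3} + \frac{2}{3}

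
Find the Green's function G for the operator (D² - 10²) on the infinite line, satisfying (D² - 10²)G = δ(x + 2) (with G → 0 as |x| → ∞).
-\frac{e^{-10|x + 2|}}{20}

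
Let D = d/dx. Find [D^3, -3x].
-9D^{2}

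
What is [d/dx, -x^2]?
- 2 x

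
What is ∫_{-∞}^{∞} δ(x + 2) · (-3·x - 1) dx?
5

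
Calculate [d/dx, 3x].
3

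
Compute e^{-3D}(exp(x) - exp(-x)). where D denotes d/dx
- e^{3 - x} + e^{x - 3}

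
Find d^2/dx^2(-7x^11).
- 770 x^{9}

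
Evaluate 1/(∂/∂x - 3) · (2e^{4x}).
2 e^{4 x}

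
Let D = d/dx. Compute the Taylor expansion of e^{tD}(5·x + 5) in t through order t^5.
5 t + 5 x + 5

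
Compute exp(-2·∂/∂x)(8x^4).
8 x^{4} - 64 x^{3} + 192 x^{2} - 256 x + 128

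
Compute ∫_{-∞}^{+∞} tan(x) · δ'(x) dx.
-1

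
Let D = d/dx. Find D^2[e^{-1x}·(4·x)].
4 \left(x - 2\right) e^{- x}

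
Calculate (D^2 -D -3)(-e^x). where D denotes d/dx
3 e^{x}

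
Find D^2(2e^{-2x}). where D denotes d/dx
8 e^{- 2 x}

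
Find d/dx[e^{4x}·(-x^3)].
x^{2} \left(- 4 x - 3\right) e^{4 x}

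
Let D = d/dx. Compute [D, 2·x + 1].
2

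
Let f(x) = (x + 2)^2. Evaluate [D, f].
2 x + 4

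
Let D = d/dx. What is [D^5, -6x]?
-30D^{4}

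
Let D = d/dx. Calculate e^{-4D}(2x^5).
2 x^{5} - 40 x^{4} + 320 x^{3} - 1280 x^{2} + 2560 x - 2048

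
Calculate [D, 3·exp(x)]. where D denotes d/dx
3 e^{x}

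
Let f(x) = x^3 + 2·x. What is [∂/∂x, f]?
3 x^{2} + 2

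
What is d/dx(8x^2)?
16 x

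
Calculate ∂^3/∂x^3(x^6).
120 x^{3}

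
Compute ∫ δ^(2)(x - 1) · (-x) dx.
0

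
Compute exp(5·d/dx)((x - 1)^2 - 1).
x^{2} + 8 x + 15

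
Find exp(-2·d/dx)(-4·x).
8 - 4 x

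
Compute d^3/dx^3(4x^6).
480 x^{3}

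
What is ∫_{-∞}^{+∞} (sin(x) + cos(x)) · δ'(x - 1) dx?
- \cos{\left(1 \right)} + \sin{\left(1 \right)}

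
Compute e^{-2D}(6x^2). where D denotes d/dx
6 x^{2} - 24 x + 24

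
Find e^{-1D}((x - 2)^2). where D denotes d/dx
x^{2} - 6 x + 9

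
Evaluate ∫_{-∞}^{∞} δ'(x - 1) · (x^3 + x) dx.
-4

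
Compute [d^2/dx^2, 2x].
4\frac{d}{dx}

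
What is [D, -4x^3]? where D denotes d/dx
- 12 x^{2}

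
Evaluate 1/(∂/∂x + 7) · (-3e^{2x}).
- \frac{e^{2 x}}{3}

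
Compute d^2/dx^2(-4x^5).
- 80 x^{3}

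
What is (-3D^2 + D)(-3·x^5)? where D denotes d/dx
15 x^{3} \left(12 - x\right)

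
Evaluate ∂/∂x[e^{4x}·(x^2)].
2 x \left(2 x + 1\right) e^{4 x}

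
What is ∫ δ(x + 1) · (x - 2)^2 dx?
9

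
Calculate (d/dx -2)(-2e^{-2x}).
8 e^{- 2 x}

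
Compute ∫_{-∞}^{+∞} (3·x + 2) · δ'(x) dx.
-3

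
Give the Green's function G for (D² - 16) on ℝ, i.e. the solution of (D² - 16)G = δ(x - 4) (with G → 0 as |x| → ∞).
-\frac{e^{-4|x - 4|}}{8}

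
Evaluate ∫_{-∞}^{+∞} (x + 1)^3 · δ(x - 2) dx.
27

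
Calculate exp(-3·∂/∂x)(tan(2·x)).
\tan{\left(2 x - 6 \right)}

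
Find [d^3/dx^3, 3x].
9\frac{d^{2}}{dx^{2}}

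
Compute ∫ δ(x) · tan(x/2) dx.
0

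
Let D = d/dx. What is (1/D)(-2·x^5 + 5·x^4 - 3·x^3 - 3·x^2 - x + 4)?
- \frac{x^{6}}{3} + x^{5} - \frac{3 x^{4}}{4} - x^{3} - \frac{x^{2}}{2} + 4 x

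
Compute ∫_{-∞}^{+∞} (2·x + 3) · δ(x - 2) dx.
7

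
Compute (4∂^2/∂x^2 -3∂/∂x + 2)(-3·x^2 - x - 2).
- 6 x^{2} + 16 x - 25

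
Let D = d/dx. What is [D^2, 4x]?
8D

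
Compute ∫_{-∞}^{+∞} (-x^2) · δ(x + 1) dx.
-1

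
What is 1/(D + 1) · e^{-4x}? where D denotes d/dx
- \frac{e^{- 4 x}}{3}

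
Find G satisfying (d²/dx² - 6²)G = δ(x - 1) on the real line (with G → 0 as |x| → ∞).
-\frac{e^{-6|x - 1|}}{12}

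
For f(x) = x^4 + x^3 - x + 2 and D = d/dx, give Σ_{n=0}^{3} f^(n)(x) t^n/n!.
t^{3} \left(4 x + 1\right) + 3 t^{2} x \left(2 x + 1\right) + t \left(4 x^{3} + 3 x^{2} - 1\right) + x^{4} + x^{3} - x + 2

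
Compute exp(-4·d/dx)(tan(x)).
\tan{\left(x - 4 \right)}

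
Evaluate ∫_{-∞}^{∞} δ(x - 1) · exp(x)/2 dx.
\frac{e}{2}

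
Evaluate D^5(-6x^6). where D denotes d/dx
- 4320 x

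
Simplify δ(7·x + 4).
\frac{\delta(x + 4/7)}{7}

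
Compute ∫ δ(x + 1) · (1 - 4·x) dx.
5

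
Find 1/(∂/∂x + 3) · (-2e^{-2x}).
- 2 e^{- 2 x}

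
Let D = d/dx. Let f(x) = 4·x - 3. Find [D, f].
4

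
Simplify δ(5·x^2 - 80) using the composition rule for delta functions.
\frac{\delta(x - 4) + \delta(x + 4)}{40}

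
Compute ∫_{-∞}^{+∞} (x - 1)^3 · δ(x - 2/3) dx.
- \frac{1}{27}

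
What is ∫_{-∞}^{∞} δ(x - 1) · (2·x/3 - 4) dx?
- \frac{10}{3}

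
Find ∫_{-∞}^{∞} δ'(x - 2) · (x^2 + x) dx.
-5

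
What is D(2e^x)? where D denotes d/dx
2 e^{x}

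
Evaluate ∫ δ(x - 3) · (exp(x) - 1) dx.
-1 + e^{3}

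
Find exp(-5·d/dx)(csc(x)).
\csc{\left(x - 5 \right)}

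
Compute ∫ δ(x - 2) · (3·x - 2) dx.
4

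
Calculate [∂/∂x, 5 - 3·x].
-3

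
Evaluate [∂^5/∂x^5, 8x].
40\frac{d^{4}}{dx^{4}}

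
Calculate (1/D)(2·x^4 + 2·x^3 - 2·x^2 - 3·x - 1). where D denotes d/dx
\frac{2 x^{5}}{5} + \frac{x^{4}}{2} - \frac{2 x^{3}}{3} - \frac{3 x^{2}}{2} - x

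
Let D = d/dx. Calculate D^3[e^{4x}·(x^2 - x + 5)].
\left(64 x^{2} + 32 x + 296\right) e^{4 x}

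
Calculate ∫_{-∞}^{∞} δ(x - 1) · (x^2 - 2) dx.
-1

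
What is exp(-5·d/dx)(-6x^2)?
- 6 x^{2} + 60 x - 150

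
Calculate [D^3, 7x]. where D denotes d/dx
21D^{2}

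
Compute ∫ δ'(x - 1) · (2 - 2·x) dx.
2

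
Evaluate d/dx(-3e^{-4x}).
12 e^{- 4 x}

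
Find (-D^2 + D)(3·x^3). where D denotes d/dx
9 x \left(x - 2\right)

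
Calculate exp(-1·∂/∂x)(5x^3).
5 x^{3} - 15 x^{2} + 15 x - 5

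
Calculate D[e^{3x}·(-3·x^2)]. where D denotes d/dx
3 x \left(- 3 x - 2\right) e^{3 x}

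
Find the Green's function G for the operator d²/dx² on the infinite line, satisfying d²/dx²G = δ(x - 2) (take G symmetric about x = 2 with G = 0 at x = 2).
\frac{|x - 2|}{2}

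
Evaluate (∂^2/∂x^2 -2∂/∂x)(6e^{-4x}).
144 e^{- 4 x}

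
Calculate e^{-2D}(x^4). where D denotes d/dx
x^{4} - 8 x^{3} + 24 x^{2} - 32 x + 16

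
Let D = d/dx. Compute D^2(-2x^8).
- 112 x^{6}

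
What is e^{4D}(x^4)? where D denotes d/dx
x^{4} + 16 x^{3} + 96 x^{2} + 256 x + 256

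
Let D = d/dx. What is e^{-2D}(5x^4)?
5 x^{4} - 40 x^{3} + 120 x^{2} - 160 x + 80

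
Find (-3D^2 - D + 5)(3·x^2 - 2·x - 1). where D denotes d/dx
15 x^{2} - 16 x - 21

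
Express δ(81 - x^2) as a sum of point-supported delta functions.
\frac{\delta(x - 9) + \delta(x + 9)}{18}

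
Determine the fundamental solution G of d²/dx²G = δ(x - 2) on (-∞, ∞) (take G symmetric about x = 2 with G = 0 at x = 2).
\frac{|x - 2|}{2}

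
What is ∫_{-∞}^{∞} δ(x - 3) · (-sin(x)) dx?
- \sin{\left(3 \right)}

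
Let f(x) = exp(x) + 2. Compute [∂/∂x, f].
e^{x}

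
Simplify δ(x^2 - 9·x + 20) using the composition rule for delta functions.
\frac{\delta(x - 4) + \delta(x - 5)}{1}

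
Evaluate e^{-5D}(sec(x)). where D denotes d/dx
\sec{\left(x - 5 \right)}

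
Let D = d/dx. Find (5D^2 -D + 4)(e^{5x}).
124 e^{5 x}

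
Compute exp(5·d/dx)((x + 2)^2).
x^{2} + 14 x + 49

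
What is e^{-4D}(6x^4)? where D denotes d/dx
6 x^{4} - 96 x^{3} + 576 x^{2} - 1536 x + 1536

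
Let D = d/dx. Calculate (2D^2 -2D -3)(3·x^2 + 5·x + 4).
- 9 x^{2} - 27 x - 10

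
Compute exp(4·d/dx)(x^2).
x^{2} + 8 x + 16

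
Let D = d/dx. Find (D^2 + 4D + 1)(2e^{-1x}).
- 4 e^{- x}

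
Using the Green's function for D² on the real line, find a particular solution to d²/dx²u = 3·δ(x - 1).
\frac{3|x - 1|}{2}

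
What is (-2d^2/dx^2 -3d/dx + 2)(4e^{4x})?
- 168 e^{4 x}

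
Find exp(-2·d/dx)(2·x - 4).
2 x - 8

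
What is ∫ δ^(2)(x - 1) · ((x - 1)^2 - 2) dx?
2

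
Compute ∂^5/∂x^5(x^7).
2520 x^{2}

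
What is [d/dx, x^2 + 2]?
2 x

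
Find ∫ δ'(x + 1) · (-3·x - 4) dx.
3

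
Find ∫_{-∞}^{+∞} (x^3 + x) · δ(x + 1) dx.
-2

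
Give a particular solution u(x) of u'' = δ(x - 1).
\frac{|x - 1|}{2}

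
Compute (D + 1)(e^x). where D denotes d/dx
2 e^{x}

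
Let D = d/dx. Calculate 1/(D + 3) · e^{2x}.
\frac{e^{2 x}}{5}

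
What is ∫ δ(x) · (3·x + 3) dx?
3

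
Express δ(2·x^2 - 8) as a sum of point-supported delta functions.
\frac{\delta(x - 2) + \delta(x + 2)}{8}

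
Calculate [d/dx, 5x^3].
15 x^{2}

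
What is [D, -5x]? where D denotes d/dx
-5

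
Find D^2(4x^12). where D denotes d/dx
528 x^{10}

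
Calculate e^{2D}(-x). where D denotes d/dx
- x - 2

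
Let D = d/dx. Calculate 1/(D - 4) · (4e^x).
- \frac{4 e^{x}}{3}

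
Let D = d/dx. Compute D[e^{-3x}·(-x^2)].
x \left(3 x - 2\right) e^{- 3 x}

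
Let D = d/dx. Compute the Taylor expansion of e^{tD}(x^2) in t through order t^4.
t^{2} + 2 t x + x^{2}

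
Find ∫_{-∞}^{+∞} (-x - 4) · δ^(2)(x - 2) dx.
0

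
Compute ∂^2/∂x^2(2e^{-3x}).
18 e^{- 3 x}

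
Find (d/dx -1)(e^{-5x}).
- 6 e^{- 5 x}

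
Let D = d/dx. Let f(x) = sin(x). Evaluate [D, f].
\cos{\left(x \right)}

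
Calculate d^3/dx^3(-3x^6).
- 360 x^{3}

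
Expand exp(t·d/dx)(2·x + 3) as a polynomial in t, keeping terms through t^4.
2 t + 2 x + 3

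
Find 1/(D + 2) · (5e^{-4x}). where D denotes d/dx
- \frac{5 e^{- 4 x}}{2}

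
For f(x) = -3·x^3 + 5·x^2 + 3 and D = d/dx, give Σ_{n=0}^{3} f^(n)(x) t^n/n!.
- 3 t^{3} - t^{2} \left(9 x - 5\right) - t x \left(9 x - 10\right) - 3 x^{3} + 5 x^{2} + 3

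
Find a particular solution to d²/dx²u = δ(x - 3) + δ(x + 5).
\frac{|x - 3|}{2} + \frac{|x + 5|}{2}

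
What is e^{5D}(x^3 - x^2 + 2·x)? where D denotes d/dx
x^{3} + 14 x^{2} + 67 x + 110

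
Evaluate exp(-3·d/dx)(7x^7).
7 x^{7} - 147 x^{6} + 1323 x^{5} - 6615 x^{4} + 19845 x^{3} - 35721 x^{2} + 35721 x - 15309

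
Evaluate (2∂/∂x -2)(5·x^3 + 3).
- 10 x^{3} + 30 x^{2} - 6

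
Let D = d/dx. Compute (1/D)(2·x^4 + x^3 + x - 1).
\frac{2 x^{5}}{5} + \frac{x^{4}}{4} + \frac{x^{2}}{2} - x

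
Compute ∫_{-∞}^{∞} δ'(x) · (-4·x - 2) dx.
4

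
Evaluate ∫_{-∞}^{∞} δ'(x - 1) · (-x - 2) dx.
1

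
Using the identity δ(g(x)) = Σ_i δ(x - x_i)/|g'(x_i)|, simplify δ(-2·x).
\frac{\delta(x)}{2}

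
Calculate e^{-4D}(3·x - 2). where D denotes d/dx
3 x - 14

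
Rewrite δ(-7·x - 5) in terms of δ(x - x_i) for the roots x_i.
\frac{\delta(x + 5/7)}{7}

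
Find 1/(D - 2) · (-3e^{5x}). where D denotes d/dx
- e^{5 x}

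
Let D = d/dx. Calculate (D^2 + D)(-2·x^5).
10 x^{3} \left(- x - 4\right)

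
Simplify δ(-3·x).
\frac{\delta(x)}{3}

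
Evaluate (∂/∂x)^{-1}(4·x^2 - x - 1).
\frac{4 x^{3}}{3} - \frac{x^{2}}{2} - x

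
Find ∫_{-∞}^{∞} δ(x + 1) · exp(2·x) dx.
e^{-2}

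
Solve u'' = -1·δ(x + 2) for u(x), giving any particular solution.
-\frac{|x + 2|}{2}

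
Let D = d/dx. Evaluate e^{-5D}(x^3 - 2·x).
x^{3} - 15 x^{2} + 73 x - 115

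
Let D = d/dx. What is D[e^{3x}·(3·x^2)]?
3 x \left(3 x + 2\right) e^{3 x}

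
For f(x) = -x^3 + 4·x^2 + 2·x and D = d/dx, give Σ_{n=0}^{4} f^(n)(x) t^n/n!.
- t^{3} + t^{2} \left(4 - 3 x\right) + t \left(- 3 x^{2} + 8 x + 2\right) - x^{3} + 4 x^{2} + 2 x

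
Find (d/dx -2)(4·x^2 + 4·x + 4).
- 8 x^{2} - 4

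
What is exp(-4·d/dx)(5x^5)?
5 x^{5} - 100 x^{4} + 800 x^{3} - 3200 x^{2} + 6400 x - 5120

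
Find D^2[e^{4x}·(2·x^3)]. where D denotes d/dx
4 x \left(8 x^{2} + 12 x + 3\right) e^{4 x}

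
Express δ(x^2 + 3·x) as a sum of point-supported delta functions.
\frac{\delta(x + 3) + \delta(x)}{3}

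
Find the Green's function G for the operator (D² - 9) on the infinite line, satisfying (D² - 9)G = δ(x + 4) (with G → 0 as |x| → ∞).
-\frac{e^{-3|x + 4|}}{6}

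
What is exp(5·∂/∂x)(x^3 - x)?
x^{3} + 15 x^{2} + 74 x + 120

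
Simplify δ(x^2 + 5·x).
\frac{\delta(x + 5) + \delta(x)}{5}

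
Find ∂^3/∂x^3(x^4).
24 x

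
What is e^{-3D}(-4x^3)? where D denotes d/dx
- 4 x^{3} + 36 x^{2} - 108 x + 108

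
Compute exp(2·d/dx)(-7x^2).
- 7 x^{2} - 28 x - 28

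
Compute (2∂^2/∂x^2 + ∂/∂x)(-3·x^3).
9 x \left(- x - 4\right)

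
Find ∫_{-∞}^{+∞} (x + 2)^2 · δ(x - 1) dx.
9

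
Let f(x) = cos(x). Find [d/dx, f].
- \sin{\left(x \right)}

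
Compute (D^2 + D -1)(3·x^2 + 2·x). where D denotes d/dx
- 3 x^{2} + 4 x + 8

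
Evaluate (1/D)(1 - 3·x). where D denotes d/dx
- \frac{3 x^{2}}{2} + x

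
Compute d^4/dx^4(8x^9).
24192 x^{5}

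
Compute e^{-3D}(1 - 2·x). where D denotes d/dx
7 - 2 x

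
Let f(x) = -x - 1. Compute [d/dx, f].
-1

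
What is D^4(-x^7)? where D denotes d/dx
- 840 x^{3}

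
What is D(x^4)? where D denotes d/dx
4 x^{3}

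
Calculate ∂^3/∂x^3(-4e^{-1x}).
4 e^{- x}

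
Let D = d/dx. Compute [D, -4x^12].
- 48 x^{11}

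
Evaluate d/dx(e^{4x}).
4 e^{4 x}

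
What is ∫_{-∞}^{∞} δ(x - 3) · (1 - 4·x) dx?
-11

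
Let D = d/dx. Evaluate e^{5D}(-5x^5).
- 5 x^{5} - 125 x^{4} - 1250 x^{3} - 6250 x^{2} - 15625 x - 15625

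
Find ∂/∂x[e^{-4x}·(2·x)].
2 \left(1 - 4 x\right) e^{- 4 x}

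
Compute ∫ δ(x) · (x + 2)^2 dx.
4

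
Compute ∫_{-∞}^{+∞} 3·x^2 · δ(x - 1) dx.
3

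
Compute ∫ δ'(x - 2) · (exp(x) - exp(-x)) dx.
- 2 \cosh{\left(2 \right)}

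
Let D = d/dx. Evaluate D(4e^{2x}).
8 e^{2 x}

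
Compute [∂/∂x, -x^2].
- 2 x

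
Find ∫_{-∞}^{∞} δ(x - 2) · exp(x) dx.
e^{2}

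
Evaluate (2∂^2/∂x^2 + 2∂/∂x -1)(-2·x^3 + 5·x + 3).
2 x^{3} - 12 x^{2} - 29 x + 7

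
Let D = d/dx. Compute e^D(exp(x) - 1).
e^{x + 1} - 1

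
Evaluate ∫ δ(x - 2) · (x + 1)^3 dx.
27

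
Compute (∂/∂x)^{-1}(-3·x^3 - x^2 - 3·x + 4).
- \frac{3 x^{4}}{4} - \frac{x^{3}}{3} - \frac{3 x^{2}}{2} + 4 x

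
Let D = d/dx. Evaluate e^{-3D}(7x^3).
7 x^{3} - 63 x^{2} + 189 x - 189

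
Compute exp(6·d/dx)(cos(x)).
\cos{\left(x + 6 \right)}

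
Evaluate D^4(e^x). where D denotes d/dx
e^{x}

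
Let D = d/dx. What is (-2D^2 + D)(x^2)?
2 x - 4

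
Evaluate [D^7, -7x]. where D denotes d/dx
-49D^{6}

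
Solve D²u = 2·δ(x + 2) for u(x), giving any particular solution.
|x + 2|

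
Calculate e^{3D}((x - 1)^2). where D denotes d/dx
x^{2} + 4 x + 4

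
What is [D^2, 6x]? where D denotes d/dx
12D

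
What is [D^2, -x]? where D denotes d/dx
-2D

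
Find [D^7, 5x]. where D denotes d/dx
35D^{6}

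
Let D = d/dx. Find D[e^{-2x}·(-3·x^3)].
x^{2} \left(6 x - 9\right) e^{- 2 x}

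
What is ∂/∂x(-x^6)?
- 6 x^{5}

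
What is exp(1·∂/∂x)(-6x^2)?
- 6 x^{2} - 12 x - 6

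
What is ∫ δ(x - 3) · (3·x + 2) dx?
11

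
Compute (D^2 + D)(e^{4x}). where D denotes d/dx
20 e^{4 x}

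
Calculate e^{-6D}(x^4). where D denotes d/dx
x^{4} - 24 x^{3} + 216 x^{2} - 864 x + 1296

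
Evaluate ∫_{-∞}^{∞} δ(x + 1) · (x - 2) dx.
-3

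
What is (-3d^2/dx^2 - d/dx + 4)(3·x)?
12 x - 3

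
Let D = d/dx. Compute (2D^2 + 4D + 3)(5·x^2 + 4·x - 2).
15 x^{2} + 52 x + 30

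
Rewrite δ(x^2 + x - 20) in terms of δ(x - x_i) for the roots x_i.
\frac{\delta(x + 5) + \delta(x - 4)}{9}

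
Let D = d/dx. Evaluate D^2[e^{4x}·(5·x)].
\left(80 x + 40\right) e^{4 x}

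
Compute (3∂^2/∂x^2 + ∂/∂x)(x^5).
5 x^{3} \left(x + 12\right)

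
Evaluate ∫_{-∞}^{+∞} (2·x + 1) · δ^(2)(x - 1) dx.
0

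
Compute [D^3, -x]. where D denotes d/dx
-3D^{2}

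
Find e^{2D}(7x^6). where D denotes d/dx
7 x^{6} + 84 x^{5} + 420 x^{4} + 1120 x^{3} + 1680 x^{2} + 1344 x + 448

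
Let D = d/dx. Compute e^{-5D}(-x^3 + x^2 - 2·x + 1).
- x^{3} + 16 x^{2} - 87 x + 161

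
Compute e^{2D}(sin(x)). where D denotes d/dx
\sin{\left(x + 2 \right)}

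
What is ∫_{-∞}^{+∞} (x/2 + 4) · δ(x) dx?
4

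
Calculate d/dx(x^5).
5 x^{4}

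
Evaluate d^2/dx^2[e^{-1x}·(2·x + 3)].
\left(2 x - 1\right) e^{- x}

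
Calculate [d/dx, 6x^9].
54 x^{8}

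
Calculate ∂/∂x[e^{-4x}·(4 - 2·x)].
2 \left(4 x - 9\right) e^{- 4 x}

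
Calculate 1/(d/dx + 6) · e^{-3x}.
\frac{e^{- 3 x}}{3}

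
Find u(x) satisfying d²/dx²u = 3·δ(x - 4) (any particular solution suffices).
\frac{3|x - 4|}{2}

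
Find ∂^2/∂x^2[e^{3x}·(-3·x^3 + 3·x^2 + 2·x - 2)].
9 x \left(- 3 x^{2} - 3 x + 4\right) e^{3 x}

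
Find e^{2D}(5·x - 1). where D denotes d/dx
5 x + 9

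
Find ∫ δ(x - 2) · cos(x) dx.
\cos{\left(2 \right)}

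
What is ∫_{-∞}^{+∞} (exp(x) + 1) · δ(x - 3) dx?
1 + e^{3}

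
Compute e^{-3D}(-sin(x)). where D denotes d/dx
- \sin{\left(x - 3 \right)}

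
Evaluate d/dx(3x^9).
27 x^{8}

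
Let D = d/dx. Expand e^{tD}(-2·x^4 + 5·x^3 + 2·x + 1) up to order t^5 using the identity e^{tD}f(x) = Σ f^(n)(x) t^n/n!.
- 2 t^{4} + t^{3} \left(5 - 8 x\right) - 3 t^{2} x \left(4 x - 5\right) + t \left(- 8 x^{3} + 15 x^{2} + 2\right) - 2 x^{4} + 5 x^{3} + 2 x + 1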